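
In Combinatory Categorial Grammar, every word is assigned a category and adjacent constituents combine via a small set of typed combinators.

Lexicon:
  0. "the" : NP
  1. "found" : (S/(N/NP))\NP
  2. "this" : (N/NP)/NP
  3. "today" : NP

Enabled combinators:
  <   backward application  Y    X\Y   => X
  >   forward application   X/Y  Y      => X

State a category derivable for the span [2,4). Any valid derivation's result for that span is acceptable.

[0,4] S   >
  [0,2] S/(N/NP)   <
    [0,1] "the" : NP
    [1,2] "found" : (S/(N/NP))\NP
  [2,4] N/NP   >
    [2,3] "this" : (N/NP)/NP
    [3,4] "today" : NP

N/NP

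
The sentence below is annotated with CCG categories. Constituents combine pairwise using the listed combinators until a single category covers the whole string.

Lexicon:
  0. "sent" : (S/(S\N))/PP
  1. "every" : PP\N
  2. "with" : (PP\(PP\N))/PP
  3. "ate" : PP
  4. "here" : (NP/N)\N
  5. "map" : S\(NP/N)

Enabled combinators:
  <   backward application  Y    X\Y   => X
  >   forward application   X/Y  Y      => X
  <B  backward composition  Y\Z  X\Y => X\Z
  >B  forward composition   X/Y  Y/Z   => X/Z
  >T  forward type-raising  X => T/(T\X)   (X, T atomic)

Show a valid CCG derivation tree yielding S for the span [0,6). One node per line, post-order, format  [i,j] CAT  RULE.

[0,1] (S/(S\N))/PP  lex  "sent"
[1,2] PP\N  lex  "every"
[2,3] (PP\(PP\N))/PP  lex  "with"
[3,4] PP  lex  "ate"
[2,4] PP\(PP\N)  >  k=3
[1,4] PP  <  k=2
[0,4] S/(S\N)  >  k=1
[4,5] (NP/N)\N  lex  "here"
[5,6] S\(NP/N)  lex  "map"
[4,6] S\N  <B  k=5
[0,6] S  >  k=4

[0,6] S   >
  [0,4] S/(S\N)   >
    [0,1] "sent" : (S/(S\N))/PP
    [1,4] PP   <
      [1,2] "every" : PP\N
      [2,4] PP\(PP\N)   >
        [2,3] "with" : (PP\(PP\N))/PP
        [3,4] "ate" : PP
  [4,6] S\N   <B
    [4,5] "here" : (NP/N)\N
    [5,6] "map" : S\(NP/N)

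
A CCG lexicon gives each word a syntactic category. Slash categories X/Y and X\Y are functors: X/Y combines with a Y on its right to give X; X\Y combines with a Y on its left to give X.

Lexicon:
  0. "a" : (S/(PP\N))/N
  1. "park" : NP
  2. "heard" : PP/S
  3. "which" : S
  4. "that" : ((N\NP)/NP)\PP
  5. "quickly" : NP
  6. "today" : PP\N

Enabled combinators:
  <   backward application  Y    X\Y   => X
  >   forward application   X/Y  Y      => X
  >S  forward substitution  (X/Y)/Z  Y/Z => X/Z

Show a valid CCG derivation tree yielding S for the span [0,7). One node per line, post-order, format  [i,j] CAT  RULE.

[0,7] S   >
  [0,6] S/(PP\N)   >
    [0,1] "a" : (S/(PP\N))/N
    [1,6] N   <
      [1,2] "park" : NP
      [2,6] N\NP   >
        [2,5] (N\NP)/NP   <
          [2,4] PP   >
            [2,3] "heard" : PP/S
            [3,4] "which" : S
          [4,5] "that" : ((N\NP)/NP)\PP
        [5,6] "quickly" : NP
  [6,7] "today" : PP\N

[0,1] (S/(PP\N))/N  lex  "a"
[1,2] NP  lex  "park"
[2,3] PP/S  lex  "heard"
[3,4] S  lex  "which"
[2,4] PP  >  k=3
[4,5] ((N\NP)/NP)\PP  lex  "that"
[2,5] (N\NP)/NP  <  k=4
[5,6] NP  lex  "quickly"
[2,6] N\NP  >  k=5
[1,6] N  <  k=2
[0,6] S/(PP\N)  >  k=1
[6,7] PP\N  lex  "today"
[0,7] S  >  k=6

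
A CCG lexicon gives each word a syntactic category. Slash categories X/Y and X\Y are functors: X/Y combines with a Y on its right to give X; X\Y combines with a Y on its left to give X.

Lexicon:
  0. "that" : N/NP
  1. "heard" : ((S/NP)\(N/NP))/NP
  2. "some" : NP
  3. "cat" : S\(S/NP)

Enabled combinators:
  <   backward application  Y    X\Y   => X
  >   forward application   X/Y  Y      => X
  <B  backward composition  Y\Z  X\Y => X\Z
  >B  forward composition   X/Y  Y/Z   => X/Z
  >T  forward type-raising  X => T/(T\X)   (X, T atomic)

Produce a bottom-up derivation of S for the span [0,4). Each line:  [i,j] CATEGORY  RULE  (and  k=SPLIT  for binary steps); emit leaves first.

[0,4] S   <
  [0,3] S/NP   <
    [0,1] "that" : N/NP
    [1,3] (S/NP)\(N/NP)   >
      [1,2] "heard" : ((S/NP)\(N/NP))/NP
      [2,3] "some" : NP
  [3,4] "cat" : S\(S/NP)

[0,1] N/NP  lex  "that"
[1,2] ((S/NP)\(N/NP))/NP  lex  "heard"
[2,3] NP  lex  "some"
[1,3] (S/NP)\(N/NP)  >  k=2
[0,3] S/NP  <  k=1
[3,4] S\(S/NP)  lex  "cat"
[0,4] S  <  k=3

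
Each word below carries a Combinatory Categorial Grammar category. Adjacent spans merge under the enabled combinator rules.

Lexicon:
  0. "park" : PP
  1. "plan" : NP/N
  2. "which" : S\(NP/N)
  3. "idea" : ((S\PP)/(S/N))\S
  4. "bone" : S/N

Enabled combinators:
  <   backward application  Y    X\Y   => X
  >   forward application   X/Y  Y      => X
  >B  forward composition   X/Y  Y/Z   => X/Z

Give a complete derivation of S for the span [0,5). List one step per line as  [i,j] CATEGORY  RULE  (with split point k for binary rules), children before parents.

[0,1] PP  lex  "park"
[1,2] NP/N  lex  "plan"
[2,3] S\(NP/N)  lex  "which"
[1,3] S  <  k=2
[3,4] ((S\PP)/(S/N))\S  lex  "idea"
[1,4] (S\PP)/(S/N)  <  k=3
[4,5] S/N  lex  "bone"
[1,5] S\PP  >  k=4
[0,5] S  <  k=1

[0,5] S   <
  [0,1] "park" : PP
  [1,5] S\PP   >
    [1,4] (S\PP)/(S/N)   <
      [1,3] S   <
        [1,2] "plan" : NP/N
        [2,3] "which" : S\(NP/N)
      [3,4] "idea" : ((S\PP)/(S/N))\S
    [4,5] "bone" : S/N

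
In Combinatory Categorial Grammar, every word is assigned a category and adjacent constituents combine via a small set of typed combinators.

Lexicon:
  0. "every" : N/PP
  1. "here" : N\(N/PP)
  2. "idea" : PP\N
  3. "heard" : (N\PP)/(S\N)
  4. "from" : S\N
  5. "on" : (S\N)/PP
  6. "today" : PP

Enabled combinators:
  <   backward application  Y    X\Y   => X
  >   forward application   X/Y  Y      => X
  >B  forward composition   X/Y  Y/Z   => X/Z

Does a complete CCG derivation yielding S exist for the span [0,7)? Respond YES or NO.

[0,7] S   <
  [0,5] N   <
    [0,3] PP   <
      [0,2] N   <
        [0,1] "every" : N/PP
        [1,2] "here" : N\(N/PP)
      [2,3] "idea" : PP\N
    [3,5] N\PP   >
      [3,4] "heard" : (N\PP)/(S\N)
      [4,5] "from" : S\N
  [5,7] S\N   >
    [5,6] "on" : (S\N)/PP
    [6,7] "today" : PP

YES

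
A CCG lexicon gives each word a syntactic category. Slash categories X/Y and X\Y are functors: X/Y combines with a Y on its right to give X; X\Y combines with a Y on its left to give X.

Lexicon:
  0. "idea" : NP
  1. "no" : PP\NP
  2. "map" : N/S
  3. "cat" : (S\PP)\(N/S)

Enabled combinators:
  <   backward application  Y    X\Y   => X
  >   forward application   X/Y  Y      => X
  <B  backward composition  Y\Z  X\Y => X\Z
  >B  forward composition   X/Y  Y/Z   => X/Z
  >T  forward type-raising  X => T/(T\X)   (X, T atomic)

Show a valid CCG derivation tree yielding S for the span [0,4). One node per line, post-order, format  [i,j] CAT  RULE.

[0,4] S   >
  [0,1] S/(S\NP)   >T
    [0,1] "idea" : NP
  [1,4] S\NP   <B
    [1,2] "no" : PP\NP
    [2,4] S\PP   <
      [2,3] "map" : N/S
      [3,4] "cat" : (S\PP)\(N/S)

[0,1] NP  lex  "idea"
[0,1] S/(S\NP)  >T
[1,2] PP\NP  lex  "no"
[2,3] N/S  lex  "map"
[3,4] (S\PP)\(N/S)  lex  "cat"
[2,4] S\PP  <  k=3
[1,4] S\NP  <B  k=2
[0,4] S  >  k=1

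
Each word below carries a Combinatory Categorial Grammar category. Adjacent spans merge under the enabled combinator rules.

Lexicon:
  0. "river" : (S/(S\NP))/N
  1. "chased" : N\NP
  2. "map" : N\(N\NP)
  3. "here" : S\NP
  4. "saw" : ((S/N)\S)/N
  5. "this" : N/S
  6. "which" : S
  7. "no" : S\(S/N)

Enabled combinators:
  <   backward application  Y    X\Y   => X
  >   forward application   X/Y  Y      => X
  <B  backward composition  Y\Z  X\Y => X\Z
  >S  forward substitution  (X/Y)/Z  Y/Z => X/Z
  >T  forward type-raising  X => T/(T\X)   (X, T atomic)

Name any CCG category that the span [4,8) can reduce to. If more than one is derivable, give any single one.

S\S

[0,8] S   >
  [0,3] S/(S\NP)   >
    [0,1] "river" : (S/(S\NP))/N
    [1,3] N   <
      [1,2] "chased" : N\NP
      [2,3] "map" : N\(N\NP)
  [3,8] S\NP   <B
    [3,4] "here" : S\NP
    [4,8] S\S   <B
      [4,7] (S/N)\S   >
        [4,5] "saw" : ((S/N)\S)/N
        [5,7] N   >
          [5,6] "this" : N/S
          [6,7] "which" : S
      [7,8] "no" : S\(S/N)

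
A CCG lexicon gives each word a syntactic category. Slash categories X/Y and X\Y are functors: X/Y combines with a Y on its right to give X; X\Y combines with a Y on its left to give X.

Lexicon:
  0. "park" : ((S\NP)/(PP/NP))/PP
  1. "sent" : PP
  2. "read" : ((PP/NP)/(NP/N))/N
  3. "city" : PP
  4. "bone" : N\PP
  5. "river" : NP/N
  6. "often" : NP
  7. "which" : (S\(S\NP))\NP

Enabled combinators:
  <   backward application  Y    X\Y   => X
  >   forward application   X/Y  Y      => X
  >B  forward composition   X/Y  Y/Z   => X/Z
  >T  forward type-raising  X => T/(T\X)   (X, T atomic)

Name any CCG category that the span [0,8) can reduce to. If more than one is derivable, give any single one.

[0,8] S   <
  [0,6] S\NP   >
    [0,2] (S\NP)/(PP/NP)   >
      [0,1] "park" : ((S\NP)/(PP/NP))/PP
      [1,2] "sent" : PP
    [2,6] PP/NP   >
      [2,5] (PP/NP)/(NP/N)   >
        [2,3] "read" : ((PP/NP)/(NP/N))/N
        [3,5] N   >
          [3,4] N/(N\PP)   >T
            [3,4] "city" : PP
          [4,5] "bone" : N\PP
      [5,6] "river" : NP/N
  [6,8] S\(S\NP)   <
    [6,7] "often" : NP
    [7,8] "which" : (S\(S\NP))\NP

S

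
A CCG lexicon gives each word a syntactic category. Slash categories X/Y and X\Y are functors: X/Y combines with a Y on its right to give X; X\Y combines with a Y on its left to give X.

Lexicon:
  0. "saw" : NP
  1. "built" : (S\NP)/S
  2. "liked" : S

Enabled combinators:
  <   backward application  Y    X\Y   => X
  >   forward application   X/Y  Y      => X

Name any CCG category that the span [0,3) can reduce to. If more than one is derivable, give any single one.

S

[0,3] S   <
  [0,1] "saw" : NP
  [1,3] S\NP   >
    [1,2] "built" : (S\NP)/S
    [2,3] "liked" : S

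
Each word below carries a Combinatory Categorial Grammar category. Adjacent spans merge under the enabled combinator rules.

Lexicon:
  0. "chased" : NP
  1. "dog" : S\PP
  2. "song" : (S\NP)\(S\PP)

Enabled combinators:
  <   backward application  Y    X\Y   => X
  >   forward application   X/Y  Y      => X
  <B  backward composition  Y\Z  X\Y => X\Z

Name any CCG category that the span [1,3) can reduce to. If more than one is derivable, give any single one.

S\NP

[0,3] S   <
  [0,1] "chased" : NP
  [1,3] S\NP   <
    [1,2] "dog" : S\PP
    [2,3] "song" : (S\NP)\(S\PP)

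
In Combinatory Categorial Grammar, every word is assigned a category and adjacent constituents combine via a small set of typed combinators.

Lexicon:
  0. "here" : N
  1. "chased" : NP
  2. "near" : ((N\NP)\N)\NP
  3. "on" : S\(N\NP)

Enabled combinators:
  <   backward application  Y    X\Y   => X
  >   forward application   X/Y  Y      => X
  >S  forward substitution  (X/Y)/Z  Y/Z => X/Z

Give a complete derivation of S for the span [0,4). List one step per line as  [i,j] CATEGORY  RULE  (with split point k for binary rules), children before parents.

[0,4] S   <
  [0,3] N\NP   <
    [0,1] "here" : N
    [1,3] (N\NP)\N   <
      [1,2] "chased" : NP
      [2,3] "near" : ((N\NP)\N)\NP
  [3,4] "on" : S\(N\NP)

[0,1] N  lex  "here"
[1,2] NP  lex  "chased"
[2,3] ((N\NP)\N)\NP  lex  "near"
[1,3] (N\NP)\N  <  k=2
[0,3] N\NP  <  k=1
[3,4] S\(N\NP)  lex  "on"
[0,4] S  <  k=3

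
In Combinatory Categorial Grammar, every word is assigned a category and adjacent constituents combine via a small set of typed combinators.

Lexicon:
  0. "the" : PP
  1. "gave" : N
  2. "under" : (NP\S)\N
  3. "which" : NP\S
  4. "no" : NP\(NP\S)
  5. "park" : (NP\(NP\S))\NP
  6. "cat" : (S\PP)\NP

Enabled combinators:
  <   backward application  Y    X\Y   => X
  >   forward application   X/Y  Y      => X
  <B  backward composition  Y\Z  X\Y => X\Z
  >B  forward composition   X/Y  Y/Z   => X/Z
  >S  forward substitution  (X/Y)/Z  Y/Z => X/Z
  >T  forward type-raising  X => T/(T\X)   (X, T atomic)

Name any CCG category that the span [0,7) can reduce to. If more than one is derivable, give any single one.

S

[0,7] S   <
  [0,1] "the" : PP
  [1,7] S\PP   <
    [1,6] NP   <
      [1,3] NP\S   <
        [1,2] "gave" : N
        [2,3] "under" : (NP\S)\N
      [3,6] NP\(NP\S)   <
        [3,5] NP   <
          [3,4] "which" : NP\S
          [4,5] "no" : NP\(NP\S)
        [5,6] "park" : (NP\(NP\S))\NP
    [6,7] "cat" : (S\PP)\NP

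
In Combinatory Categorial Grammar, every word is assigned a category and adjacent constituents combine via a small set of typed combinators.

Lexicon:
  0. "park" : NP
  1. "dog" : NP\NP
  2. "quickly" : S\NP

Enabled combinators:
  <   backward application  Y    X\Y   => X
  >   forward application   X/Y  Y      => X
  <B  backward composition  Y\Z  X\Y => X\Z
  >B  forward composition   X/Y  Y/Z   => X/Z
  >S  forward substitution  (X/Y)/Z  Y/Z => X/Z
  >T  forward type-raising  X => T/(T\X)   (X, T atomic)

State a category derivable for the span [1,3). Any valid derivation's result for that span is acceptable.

S\NP

[0,3] S   <
  [0,1] "park" : NP
  [1,3] S\NP   <B
    [1,2] "dog" : NP\NP
    [2,3] "quickly" : S\NP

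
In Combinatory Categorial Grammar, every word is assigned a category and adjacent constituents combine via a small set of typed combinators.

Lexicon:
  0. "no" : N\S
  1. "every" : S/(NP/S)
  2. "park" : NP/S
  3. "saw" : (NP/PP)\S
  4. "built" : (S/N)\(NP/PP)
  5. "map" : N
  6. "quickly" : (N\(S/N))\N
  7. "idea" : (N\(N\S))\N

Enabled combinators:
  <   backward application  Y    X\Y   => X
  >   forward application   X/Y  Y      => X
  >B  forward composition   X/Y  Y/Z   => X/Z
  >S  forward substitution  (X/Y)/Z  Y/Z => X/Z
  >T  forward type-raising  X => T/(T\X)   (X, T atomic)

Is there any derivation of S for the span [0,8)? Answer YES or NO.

NO

N\S S/(NP/S) NP/S (NP/PP)\S (S/N)\(NP/PP) N (N\(S/N))\N (N\(N\S))\N
CKY chart[0,8] = {N, N/(N\N), NP/(NP\N), PP/(PP\N), S/(S\N)}; S ∉ chart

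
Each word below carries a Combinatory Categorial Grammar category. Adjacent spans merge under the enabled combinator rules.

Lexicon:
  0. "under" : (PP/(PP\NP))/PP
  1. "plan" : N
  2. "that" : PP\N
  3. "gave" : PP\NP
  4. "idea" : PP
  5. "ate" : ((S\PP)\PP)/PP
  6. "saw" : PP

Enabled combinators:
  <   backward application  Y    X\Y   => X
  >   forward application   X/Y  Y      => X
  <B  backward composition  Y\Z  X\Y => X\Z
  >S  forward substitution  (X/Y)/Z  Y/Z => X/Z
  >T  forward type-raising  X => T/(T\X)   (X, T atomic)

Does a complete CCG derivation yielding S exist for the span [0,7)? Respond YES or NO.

YES

[0,7] S   <
  [0,4] PP   >
    [0,3] PP/(PP\NP)   >
      [0,1] "under" : (PP/(PP\NP))/PP
      [1,3] PP   >
        [1,2] PP/(PP\N)   >T
          [1,2] "plan" : N
        [2,3] "that" : PP\N
    [3,4] "gave" : PP\NP
  [4,7] S\PP   <
    [4,5] "idea" : PP
    [5,7] (S\PP)\PP   >
      [5,6] "ate" : ((S\PP)\PP)/PP
      [6,7] "saw" : PP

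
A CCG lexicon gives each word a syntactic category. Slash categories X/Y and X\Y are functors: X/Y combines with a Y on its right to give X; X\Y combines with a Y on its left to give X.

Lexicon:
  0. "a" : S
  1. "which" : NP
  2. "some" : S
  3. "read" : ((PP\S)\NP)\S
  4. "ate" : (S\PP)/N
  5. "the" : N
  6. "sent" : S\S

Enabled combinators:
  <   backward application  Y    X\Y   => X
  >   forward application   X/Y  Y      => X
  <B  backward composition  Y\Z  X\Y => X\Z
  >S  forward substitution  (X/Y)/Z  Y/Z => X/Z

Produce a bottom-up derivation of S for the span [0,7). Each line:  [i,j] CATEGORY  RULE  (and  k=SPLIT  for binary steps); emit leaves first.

[0,7] S   <
  [0,4] PP   <
    [0,1] "a" : S
    [1,4] PP\S   <
      [1,2] "which" : NP
      [2,4] (PP\S)\NP   <
        [2,3] "some" : S
        [3,4] "read" : ((PP\S)\NP)\S
  [4,7] S\PP   <B
    [4,6] S\PP   >
      [4,5] "ate" : (S\PP)/N
      [5,6] "the" : N
    [6,7] "sent" : S\S

[0,1] S  lex  "a"
[1,2] NP  lex  "which"
[2,3] S  lex  "some"
[3,4] ((PP\S)\NP)\S  lex  "read"
[2,4] (PP\S)\NP  <  k=3
[1,4] PP\S  <  k=2
[0,4] PP  <  k=1
[4,5] (S\PP)/N  lex  "ate"
[5,6] N  lex  "the"
[4,6] S\PP  >  k=5
[6,7] S\S  lex  "sent"
[4,7] S\PP  <B  k=6
[0,7] S  <  k=4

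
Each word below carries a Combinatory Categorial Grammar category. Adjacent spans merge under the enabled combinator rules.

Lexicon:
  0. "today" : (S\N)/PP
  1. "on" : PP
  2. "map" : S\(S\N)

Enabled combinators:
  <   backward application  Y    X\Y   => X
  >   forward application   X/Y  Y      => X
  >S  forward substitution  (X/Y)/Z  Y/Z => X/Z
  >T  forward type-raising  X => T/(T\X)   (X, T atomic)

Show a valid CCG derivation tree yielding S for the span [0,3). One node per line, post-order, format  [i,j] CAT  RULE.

[0,1] (S\N)/PP  lex  "today"
[1,2] PP  lex  "on"
[0,2] S\N  >  k=1
[2,3] S\(S\N)  lex  "map"
[0,3] S  <  k=2

[0,3] S   <
  [0,2] S\N   >
    [0,1] "today" : (S\N)/PP
    [1,2] "on" : PP
  [2,3] "map" : S\(S\N)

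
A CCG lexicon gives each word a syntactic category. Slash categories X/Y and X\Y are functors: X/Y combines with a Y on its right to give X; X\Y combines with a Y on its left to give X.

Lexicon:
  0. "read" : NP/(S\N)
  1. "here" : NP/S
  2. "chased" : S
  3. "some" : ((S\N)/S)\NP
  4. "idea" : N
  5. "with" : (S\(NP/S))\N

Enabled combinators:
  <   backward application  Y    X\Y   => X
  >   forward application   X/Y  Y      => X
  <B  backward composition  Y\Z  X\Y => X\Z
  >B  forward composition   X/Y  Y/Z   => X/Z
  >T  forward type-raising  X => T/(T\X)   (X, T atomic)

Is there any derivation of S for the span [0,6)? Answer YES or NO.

[0,6] S   <
  [0,4] NP/S   >B
    [0,1] "read" : NP/(S\N)
    [1,4] (S\N)/S   <
      [1,3] NP   >
        [1,2] "here" : NP/S
        [2,3] "chased" : S
      [3,4] "some" : ((S\N)/S)\NP
  [4,6] S\(NP/S)   <
    [4,5] "idea" : N
    [5,6] "with" : (S\(NP/S))\N

YES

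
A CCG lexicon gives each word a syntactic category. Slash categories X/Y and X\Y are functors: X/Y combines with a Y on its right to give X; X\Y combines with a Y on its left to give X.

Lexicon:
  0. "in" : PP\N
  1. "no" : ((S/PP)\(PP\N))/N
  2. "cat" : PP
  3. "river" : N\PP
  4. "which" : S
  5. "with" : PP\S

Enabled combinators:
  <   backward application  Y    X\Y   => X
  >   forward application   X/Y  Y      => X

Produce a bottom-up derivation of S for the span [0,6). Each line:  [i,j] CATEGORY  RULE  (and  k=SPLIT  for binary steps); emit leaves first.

[0,6] S   >
  [0,4] S/PP   <
    [0,1] "in" : PP\N
    [1,4] (S/PP)\(PP\N)   >
      [1,2] "no" : ((S/PP)\(PP\N))/N
      [2,4] N   <
        [2,3] "cat" : PP
        [3,4] "river" : N\PP
  [4,6] PP   <
    [4,5] "which" : S
    [5,6] "with" : PP\S

[0,1] PP\N  lex  "in"
[1,2] ((S/PP)\(PP\N))/N  lex  "no"
[2,3] PP  lex  "cat"
[3,4] N\PP  lex  "river"
[2,4] N  <  k=3
[1,4] (S/PP)\(PP\N)  >  k=2
[0,4] S/PP  <  k=1
[4,5] S  lex  "which"
[5,6] PP\S  lex  "with"
[4,6] PP  <  k=5
[0,6] S  >  k=4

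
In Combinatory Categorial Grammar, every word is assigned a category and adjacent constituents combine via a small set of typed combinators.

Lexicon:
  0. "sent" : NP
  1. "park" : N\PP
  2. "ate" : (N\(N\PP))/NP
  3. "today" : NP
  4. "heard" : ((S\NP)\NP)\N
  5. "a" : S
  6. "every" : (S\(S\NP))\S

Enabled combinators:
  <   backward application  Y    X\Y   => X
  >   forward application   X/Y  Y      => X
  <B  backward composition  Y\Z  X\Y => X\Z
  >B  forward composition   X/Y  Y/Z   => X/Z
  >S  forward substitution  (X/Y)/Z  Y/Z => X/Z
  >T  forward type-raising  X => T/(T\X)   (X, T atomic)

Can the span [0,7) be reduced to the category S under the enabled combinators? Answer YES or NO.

YES

[0,7] S   <
  [0,5] S\NP   <
    [0,1] "sent" : NP
    [1,5] (S\NP)\NP   <
      [1,4] N   <
        [1,2] "park" : N\PP
        [2,4] N\(N\PP)   >
          [2,3] "ate" : (N\(N\PP))/NP
          [3,4] "today" : NP
      [4,5] "heard" : ((S\NP)\NP)\N
  [5,7] S\(S\NP)   <
    [5,6] "a" : S
    [6,7] "every" : (S\(S\NP))\S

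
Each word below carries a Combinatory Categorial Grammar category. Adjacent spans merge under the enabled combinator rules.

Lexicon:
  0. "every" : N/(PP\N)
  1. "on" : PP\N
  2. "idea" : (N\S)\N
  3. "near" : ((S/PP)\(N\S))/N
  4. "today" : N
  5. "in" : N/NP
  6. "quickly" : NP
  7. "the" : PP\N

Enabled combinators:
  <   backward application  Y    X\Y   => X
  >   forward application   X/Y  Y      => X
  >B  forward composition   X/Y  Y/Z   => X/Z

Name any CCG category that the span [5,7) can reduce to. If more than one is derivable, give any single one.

[0,8] S   >
  [0,5] S/PP   <
    [0,3] N\S   <
      [0,2] N   >
        [0,1] "every" : N/(PP\N)
        [1,2] "on" : PP\N
      [2,3] "idea" : (N\S)\N
    [3,5] (S/PP)\(N\S)   >
      [3,4] "near" : ((S/PP)\(N\S))/N
      [4,5] "today" : N
  [5,8] PP   <
    [5,7] N   >
      [5,6] "in" : N/NP
      [6,7] "quickly" : NP
    [7,8] "the" : PP\N

N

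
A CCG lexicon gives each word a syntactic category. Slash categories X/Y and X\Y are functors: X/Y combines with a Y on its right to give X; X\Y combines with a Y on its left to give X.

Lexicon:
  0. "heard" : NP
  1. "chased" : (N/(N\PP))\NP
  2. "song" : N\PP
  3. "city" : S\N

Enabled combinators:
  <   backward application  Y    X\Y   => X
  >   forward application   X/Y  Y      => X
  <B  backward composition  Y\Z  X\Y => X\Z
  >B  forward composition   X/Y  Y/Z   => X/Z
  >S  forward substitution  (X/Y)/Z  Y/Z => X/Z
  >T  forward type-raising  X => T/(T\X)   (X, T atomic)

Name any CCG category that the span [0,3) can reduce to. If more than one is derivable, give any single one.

[0,4] S   <
  [0,3] N   >
    [0,2] N/(N\PP)   <
      [0,1] "heard" : NP
      [1,2] "chased" : (N/(N\PP))\NP
    [2,3] "song" : N\PP
  [3,4] "city" : S\N

N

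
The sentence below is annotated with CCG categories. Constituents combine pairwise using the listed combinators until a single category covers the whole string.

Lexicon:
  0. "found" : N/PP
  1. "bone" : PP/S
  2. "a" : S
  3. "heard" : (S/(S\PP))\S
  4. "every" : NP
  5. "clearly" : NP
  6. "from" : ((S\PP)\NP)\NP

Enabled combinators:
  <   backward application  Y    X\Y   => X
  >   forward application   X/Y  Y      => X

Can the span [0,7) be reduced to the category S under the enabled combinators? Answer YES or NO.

N/PP PP/S S (S/(S\PP))\S NP NP ((S\PP)\NP)\NP
CKY chart[0,7] = {N}; S ∉ chart

NO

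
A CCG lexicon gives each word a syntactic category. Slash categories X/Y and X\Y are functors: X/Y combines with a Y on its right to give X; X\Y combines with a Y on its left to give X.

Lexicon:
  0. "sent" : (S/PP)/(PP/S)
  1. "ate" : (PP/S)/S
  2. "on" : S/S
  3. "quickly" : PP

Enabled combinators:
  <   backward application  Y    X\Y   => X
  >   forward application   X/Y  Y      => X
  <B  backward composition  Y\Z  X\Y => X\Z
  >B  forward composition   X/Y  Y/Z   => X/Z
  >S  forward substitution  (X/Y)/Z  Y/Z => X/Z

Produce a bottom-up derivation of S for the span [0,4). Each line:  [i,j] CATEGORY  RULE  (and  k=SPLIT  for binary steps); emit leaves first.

[0,4] S   >
  [0,3] S/PP   >
    [0,1] "sent" : (S/PP)/(PP/S)
    [1,3] PP/S   >S
      [1,2] "ate" : (PP/S)/S
      [2,3] "on" : S/S
  [3,4] "quickly" : PP

[0,1] (S/PP)/(PP/S)  lex  "sent"
[1,2] (PP/S)/S  lex  "ate"
[2,3] S/S  lex  "on"
[1,3] PP/S  >S  k=2
[0,3] S/PP  >  k=1
[3,4] PP  lex  "quickly"
[0,4] S  >  k=3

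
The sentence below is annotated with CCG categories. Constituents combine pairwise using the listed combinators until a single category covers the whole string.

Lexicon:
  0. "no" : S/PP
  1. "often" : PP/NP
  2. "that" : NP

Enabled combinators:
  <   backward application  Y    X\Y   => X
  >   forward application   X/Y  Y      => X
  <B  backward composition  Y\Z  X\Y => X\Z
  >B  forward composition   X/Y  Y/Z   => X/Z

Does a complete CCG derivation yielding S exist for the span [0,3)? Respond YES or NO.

[0,3] S   >
  [0,1] "no" : S/PP
  [1,3] PP   >
    [1,2] "often" : PP/NP
    [2,3] "that" : NP

YES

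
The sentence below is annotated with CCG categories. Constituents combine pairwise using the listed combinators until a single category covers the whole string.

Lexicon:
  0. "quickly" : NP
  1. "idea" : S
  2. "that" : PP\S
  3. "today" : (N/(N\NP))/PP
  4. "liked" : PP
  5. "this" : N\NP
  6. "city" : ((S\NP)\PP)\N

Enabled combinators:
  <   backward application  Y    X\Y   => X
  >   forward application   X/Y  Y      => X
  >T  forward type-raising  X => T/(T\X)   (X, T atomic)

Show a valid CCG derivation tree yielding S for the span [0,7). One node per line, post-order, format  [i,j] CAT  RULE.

[0,7] S   >
  [0,1] S/(S\NP)   >T
    [0,1] "quickly" : NP
  [1,7] S\NP   <
    [1,3] PP   <
      [1,2] "idea" : S
      [2,3] "that" : PP\S
    [3,7] (S\NP)\PP   <
      [3,6] N   >
        [3,5] N/(N\NP)   >
          [3,4] "today" : (N/(N\NP))/PP
          [4,5] "liked" : PP
        [5,6] "this" : N\NP
      [6,7] "city" : ((S\NP)\PP)\N

[0,1] NP  lex  "quickly"
[0,1] S/(S\NP)  >T
[1,2] S  lex  "idea"
[2,3] PP\S  lex  "that"
[1,3] PP  <  k=2
[3,4] (N/(N\NP))/PP  lex  "today"
[4,5] PP  lex  "liked"
[3,5] N/(N\NP)  >  k=4
[5,6] N\NP  lex  "this"
[3,6] N  >  k=5
[6,7] ((S\NP)\PP)\N  lex  "city"
[3,7] (S\NP)\PP  <  k=6
[1,7] S\NP  <  k=3
[0,7] S  >  k=1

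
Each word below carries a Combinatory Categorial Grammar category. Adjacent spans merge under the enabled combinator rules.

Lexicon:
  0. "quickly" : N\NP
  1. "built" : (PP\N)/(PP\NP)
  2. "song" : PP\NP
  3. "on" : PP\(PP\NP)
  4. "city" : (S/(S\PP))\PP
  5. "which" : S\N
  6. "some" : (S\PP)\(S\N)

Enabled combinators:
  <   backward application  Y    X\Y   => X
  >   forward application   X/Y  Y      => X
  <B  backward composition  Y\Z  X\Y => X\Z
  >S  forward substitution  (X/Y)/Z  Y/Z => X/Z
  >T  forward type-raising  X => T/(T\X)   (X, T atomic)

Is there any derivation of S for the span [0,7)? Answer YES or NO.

[0,7] S   >
  [0,5] S/(S\PP)   <
    [0,4] PP   <
      [0,3] PP\NP   <B
        [0,1] "quickly" : N\NP
        [1,3] PP\N   >
          [1,2] "built" : (PP\N)/(PP\NP)
          [2,3] "song" : PP\NP
      [3,4] "on" : PP\(PP\NP)
    [4,5] "city" : (S/(S\PP))\PP
  [5,7] S\PP   <
    [5,6] "which" : S\N
    [6,7] "some" : (S\PP)\(S\N)

YES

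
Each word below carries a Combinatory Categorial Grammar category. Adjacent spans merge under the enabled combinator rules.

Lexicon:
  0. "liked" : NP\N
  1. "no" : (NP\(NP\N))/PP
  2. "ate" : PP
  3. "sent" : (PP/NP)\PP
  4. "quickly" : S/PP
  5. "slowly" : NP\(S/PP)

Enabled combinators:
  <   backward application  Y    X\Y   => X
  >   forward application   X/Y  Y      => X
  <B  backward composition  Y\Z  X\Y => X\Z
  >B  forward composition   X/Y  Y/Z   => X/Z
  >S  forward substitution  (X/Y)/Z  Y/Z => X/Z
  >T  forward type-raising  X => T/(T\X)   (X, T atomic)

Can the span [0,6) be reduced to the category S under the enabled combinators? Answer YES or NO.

NP\N (NP\(NP\N))/PP PP (PP/NP)\PP S/PP NP\(S/PP)
CKY chart[0,6] = {N/(N\NP), NP, NP/(NP\NP), PP/(PP\NP), S/(S\NP)}; S ∉ chart

NO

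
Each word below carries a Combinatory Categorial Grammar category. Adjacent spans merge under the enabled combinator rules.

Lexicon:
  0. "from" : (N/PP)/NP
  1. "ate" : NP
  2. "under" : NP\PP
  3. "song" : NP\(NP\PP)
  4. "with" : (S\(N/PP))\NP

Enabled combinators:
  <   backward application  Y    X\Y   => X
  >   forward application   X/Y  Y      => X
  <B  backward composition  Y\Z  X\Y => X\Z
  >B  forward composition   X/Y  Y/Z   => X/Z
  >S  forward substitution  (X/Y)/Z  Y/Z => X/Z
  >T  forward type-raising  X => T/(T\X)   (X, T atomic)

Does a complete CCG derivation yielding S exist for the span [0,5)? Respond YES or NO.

[0,5] S   <
  [0,2] N/PP   >
    [0,1] "from" : (N/PP)/NP
    [1,2] "ate" : NP
  [2,5] S\(N/PP)   <
    [2,4] NP   <
      [2,3] "under" : NP\PP
      [3,4] "song" : NP\(NP\PP)
    [4,5] "with" : (S\(N/PP))\NP

YES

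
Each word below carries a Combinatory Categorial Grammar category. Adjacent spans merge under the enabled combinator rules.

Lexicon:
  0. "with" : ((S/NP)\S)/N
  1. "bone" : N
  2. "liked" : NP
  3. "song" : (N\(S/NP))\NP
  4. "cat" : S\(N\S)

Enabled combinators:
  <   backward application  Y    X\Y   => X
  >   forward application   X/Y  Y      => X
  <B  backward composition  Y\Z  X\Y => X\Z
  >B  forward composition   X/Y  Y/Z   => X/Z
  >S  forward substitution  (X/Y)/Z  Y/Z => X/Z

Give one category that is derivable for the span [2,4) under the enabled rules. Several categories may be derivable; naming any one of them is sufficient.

N\(S/NP)

[0,5] S   <
  [0,4] N\S   <B
    [0,2] (S/NP)\S   >
      [0,1] "with" : ((S/NP)\S)/N
      [1,2] "bone" : N
    [2,4] N\(S/NP)   <
      [2,3] "liked" : NP
      [3,4] "song" : (N\(S/NP))\NP
  [4,5] "cat" : S\(N\S)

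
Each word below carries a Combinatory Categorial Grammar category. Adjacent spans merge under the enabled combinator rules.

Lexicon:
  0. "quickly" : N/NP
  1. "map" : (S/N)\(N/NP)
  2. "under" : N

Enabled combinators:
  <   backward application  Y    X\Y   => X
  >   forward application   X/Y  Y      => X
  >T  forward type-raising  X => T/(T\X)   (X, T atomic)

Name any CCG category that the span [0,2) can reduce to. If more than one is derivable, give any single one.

S/N

[0,3] S   >
  [0,2] S/N   <
    [0,1] "quickly" : N/NP
    [1,2] "map" : (S/N)\(N/NP)
  [2,3] "under" : N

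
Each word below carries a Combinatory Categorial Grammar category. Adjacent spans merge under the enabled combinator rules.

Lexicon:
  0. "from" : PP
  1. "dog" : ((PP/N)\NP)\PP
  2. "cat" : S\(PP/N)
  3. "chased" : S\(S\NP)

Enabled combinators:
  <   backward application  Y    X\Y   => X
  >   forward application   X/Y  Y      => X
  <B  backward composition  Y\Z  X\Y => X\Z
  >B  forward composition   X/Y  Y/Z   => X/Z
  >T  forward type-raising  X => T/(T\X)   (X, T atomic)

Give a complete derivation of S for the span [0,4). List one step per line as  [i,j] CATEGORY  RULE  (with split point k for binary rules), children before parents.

[0,4] S   <
  [0,3] S\NP   <B
    [0,2] (PP/N)\NP   <
      [0,1] "from" : PP
      [1,2] "dog" : ((PP/N)\NP)\PP
    [2,3] "cat" : S\(PP/N)
  [3,4] "chased" : S\(S\NP)

[0,1] PP  lex  "from"
[1,2] ((PP/N)\NP)\PP  lex  "dog"
[0,2] (PP/N)\NP  <  k=1
[2,3] S\(PP/N)  lex  "cat"
[0,3] S\NP  <B  k=2
[3,4] S\(S\NP)  lex  "chased"
[0,4] S  <  k=3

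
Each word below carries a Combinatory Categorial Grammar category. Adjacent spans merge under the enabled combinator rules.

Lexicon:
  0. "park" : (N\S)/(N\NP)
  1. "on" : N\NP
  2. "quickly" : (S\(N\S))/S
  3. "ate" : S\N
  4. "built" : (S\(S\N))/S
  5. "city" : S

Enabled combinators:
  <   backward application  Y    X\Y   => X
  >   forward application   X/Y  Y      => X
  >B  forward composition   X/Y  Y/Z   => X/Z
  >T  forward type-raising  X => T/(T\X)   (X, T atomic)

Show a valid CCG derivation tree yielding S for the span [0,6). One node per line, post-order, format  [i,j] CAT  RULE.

[0,1] (N\S)/(N\NP)  lex  "park"
[1,2] N\NP  lex  "on"
[0,2] N\S  >  k=1
[2,3] (S\(N\S))/S  lex  "quickly"
[3,4] S\N  lex  "ate"
[4,5] (S\(S\N))/S  lex  "built"
[5,6] S  lex  "city"
[4,6] S\(S\N)  >  k=5
[3,6] S  <  k=4
[2,6] S\(N\S)  >  k=3
[0,6] S  <  k=2

[0,6] S   <
  [0,2] N\S   >
    [0,1] "park" : (N\S)/(N\NP)
    [1,2] "on" : N\NP
  [2,6] S\(N\S)   >
    [2,3] "quickly" : (S\(N\S))/S
    [3,6] S   <
      [3,4] "ate" : S\N
      [4,6] S\(S\N)   >
        [4,5] "built" : (S\(S\N))/S
        [5,6] "city" : S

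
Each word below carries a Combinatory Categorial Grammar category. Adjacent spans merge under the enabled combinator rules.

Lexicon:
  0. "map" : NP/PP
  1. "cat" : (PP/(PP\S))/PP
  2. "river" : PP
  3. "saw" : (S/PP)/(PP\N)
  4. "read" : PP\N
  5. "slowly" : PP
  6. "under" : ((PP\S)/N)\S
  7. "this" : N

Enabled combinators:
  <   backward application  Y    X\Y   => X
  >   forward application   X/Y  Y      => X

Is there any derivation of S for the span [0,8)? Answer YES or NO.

NP/PP (PP/(PP\S))/PP PP (S/PP)/(PP\N) PP\N PP ((PP\S)/N)\S N
CKY chart[0,8] = {NP}; S ∉ chart

NO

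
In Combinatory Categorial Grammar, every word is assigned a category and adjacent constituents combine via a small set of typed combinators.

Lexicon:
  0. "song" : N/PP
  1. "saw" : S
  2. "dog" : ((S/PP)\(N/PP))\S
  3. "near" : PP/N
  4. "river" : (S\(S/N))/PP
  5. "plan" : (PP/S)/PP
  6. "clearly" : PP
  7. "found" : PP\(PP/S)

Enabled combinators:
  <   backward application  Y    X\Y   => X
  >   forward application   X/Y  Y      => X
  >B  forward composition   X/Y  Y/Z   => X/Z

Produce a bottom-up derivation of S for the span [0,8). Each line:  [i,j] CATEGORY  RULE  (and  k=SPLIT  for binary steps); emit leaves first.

[0,8] S   <
  [0,4] S/N   >B
    [0,3] S/PP   <
      [0,1] "song" : N/PP
      [1,3] (S/PP)\(N/PP)   <
        [1,2] "saw" : S
        [2,3] "dog" : ((S/PP)\(N/PP))\S
    [3,4] "near" : PP/N
  [4,8] S\(S/N)   >
    [4,5] "river" : (S\(S/N))/PP
    [5,8] PP   <
      [5,7] PP/S   >
        [5,6] "plan" : (PP/S)/PP
        [6,7] "clearly" : PP
      [7,8] "found" : PP\(PP/S)

[0,1] N/PP  lex  "song"
[1,2] S  lex  "saw"
[2,3] ((S/PP)\(N/PP))\S  lex  "dog"
[1,3] (S/PP)\(N/PP)  <  k=2
[0,3] S/PP  <  k=1
[3,4] PP/N  lex  "near"
[0,4] S/N  >B  k=3
[4,5] (S\(S/N))/PP  lex  "river"
[5,6] (PP/S)/PP  lex  "plan"
[6,7] PP  lex  "clearly"
[5,7] PP/S  >  k=6
[7,8] PP\(PP/S)  lex  "found"
[5,8] PP  <  k=7
[4,8] S\(S/N)  >  k=5
[0,8] S  <  k=4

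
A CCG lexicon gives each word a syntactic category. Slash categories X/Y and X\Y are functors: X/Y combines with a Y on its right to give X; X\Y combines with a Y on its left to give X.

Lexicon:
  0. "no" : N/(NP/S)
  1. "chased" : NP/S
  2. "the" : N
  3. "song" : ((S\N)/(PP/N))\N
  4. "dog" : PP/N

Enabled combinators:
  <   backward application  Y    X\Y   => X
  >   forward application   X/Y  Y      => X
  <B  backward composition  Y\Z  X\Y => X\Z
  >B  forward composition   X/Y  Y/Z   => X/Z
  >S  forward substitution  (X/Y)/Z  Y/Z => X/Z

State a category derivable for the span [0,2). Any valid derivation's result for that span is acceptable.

N

[0,5] S   <
  [0,2] N   >
    [0,1] "no" : N/(NP/S)
    [1,2] "chased" : NP/S
  [2,5] S\N   >
    [2,4] (S\N)/(PP/N)   <
      [2,3] "the" : N
      [3,4] "song" : ((S\N)/(PP/N))\N
    [4,5] "dog" : PP/N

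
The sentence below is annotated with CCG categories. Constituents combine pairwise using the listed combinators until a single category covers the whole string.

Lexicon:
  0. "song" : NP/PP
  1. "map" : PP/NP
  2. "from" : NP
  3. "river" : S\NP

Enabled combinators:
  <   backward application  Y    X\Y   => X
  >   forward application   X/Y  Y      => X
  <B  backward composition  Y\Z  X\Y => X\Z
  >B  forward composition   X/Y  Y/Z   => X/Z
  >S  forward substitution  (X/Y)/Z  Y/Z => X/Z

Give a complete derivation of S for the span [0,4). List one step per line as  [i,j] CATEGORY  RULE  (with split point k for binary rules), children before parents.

[0,1] NP/PP  lex  "song"
[1,2] PP/NP  lex  "map"
[2,3] NP  lex  "from"
[1,3] PP  >  k=2
[0,3] NP  >  k=1
[3,4] S\NP  lex  "river"
[0,4] S  <  k=3

[0,4] S   <
  [0,3] NP   >
    [0,1] "song" : NP/PP
    [1,3] PP   >
      [1,2] "map" : PP/NP
      [2,3] "from" : NP
  [3,4] "river" : S\NP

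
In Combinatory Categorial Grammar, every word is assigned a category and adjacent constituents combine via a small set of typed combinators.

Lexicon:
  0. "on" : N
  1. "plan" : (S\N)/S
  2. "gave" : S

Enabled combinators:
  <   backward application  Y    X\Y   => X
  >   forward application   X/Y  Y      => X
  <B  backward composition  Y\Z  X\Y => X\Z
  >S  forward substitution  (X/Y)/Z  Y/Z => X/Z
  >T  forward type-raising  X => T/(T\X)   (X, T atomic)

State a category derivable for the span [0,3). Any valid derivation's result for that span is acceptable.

[0,3] S   <
  [0,1] "on" : N
  [1,3] S\N   >
    [1,2] "plan" : (S\N)/S
    [2,3] "gave" : S

S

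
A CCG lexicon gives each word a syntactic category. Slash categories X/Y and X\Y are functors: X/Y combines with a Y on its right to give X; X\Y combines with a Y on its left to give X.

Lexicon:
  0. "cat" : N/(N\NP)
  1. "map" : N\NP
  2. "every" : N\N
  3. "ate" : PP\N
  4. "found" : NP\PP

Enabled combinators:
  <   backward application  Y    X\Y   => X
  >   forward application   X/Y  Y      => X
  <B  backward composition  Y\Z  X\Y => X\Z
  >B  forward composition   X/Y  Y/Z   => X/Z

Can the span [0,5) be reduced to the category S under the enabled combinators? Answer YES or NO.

N/(N\NP) N\NP N\N PP\N NP\PP
CKY chart[0,5] = {NP}; S ∉ chart

NO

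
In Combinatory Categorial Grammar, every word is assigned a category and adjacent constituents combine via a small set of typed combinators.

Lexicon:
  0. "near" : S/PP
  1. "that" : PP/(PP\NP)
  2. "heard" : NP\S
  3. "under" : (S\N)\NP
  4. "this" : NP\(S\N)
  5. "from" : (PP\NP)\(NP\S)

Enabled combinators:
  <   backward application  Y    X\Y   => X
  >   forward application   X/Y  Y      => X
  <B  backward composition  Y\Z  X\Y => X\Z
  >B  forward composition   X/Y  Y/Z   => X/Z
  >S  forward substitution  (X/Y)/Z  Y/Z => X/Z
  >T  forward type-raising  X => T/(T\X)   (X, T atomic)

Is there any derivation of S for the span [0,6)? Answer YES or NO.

[0,6] S   >
  [0,1] "near" : S/PP
  [1,6] PP   >
    [1,2] "that" : PP/(PP\NP)
    [2,6] PP\NP   <
      [2,5] NP\S   <B
        [2,3] "heard" : NP\S
        [3,5] NP\NP   <B
          [3,4] "under" : (S\N)\NP
          [4,5] "this" : NP\(S\N)
      [5,6] "from" : (PP\NP)\(NP\S)

YES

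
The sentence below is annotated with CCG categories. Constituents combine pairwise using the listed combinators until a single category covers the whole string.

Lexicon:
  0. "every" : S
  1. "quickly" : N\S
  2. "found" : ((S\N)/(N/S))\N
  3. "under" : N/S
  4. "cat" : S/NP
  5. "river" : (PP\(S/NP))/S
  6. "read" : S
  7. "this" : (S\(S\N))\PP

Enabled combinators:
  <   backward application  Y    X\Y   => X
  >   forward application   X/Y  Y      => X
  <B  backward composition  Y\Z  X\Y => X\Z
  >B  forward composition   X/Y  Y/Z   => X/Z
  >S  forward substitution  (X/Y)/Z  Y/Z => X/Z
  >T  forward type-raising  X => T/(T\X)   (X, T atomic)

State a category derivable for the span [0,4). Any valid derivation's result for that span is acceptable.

S\N

[0,8] S   <
  [0,4] S\N   >
    [0,3] (S\N)/(N/S)   <
      [0,2] N   >
        [0,1] N/(N\S)   >T
          [0,1] "every" : S
        [1,2] "quickly" : N\S
      [2,3] "found" : ((S\N)/(N/S))\N
    [3,4] "under" : N/S
  [4,8] S\(S\N)   <
    [4,7] PP   <
      [4,5] "cat" : S/NP
      [5,7] PP\(S/NP)   >
        [5,6] "river" : (PP\(S/NP))/S
        [6,7] "read" : S
    [7,8] "this" : (S\(S\N))\PP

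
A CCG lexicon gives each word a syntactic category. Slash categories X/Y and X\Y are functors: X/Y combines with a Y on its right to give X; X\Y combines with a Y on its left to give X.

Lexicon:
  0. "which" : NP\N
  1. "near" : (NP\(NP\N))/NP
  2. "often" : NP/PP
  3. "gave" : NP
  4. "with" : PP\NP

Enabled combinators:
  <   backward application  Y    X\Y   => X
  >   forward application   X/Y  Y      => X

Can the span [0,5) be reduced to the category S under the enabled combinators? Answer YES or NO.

NP\N (NP\(NP\N))/NP NP/PP NP PP\NP
CKY chart[0,5] = {NP}; S ∉ chart

NO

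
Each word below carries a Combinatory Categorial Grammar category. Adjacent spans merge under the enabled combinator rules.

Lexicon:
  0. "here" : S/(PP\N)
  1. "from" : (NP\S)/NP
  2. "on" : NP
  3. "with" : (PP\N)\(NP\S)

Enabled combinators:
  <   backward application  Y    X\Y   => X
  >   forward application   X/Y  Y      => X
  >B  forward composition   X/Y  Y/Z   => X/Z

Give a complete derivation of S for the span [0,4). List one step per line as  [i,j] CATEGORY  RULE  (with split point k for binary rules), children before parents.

[0,1] S/(PP\N)  lex  "here"
[1,2] (NP\S)/NP  lex  "from"
[2,3] NP  lex  "on"
[1,3] NP\S  >  k=2
[3,4] (PP\N)\(NP\S)  lex  "with"
[1,4] PP\N  <  k=3
[0,4] S  >  k=1

[0,4] S   >
  [0,1] "here" : S/(PP\N)
  [1,4] PP\N   <
    [1,3] NP\S   >
      [1,2] "from" : (NP\S)/NP
      [2,3] "on" : NP
    [3,4] "with" : (PP\N)\(NP\S)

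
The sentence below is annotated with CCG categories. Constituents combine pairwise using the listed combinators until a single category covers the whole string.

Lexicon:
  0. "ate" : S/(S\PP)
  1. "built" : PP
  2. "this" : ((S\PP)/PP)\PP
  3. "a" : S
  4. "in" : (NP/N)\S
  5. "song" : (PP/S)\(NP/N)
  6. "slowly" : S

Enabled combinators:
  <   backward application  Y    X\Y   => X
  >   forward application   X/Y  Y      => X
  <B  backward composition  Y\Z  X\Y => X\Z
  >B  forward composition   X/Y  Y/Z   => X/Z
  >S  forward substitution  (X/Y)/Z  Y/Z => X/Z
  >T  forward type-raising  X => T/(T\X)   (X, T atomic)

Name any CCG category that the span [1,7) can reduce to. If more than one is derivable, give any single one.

S\PP

[0,7] S   >
  [0,1] "ate" : S/(S\PP)
  [1,7] S\PP   >
    [1,3] (S\PP)/PP   <
      [1,2] "built" : PP
      [2,3] "this" : ((S\PP)/PP)\PP
    [3,7] PP   >
      [3,6] PP/S   <
        [3,5] NP/N   <
          [3,4] "a" : S
          [4,5] "in" : (NP/N)\S
        [5,6] "song" : (PP/S)\(NP/N)
      [6,7] "slowly" : S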